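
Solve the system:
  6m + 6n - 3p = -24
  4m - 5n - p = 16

Row-reduce:
R1 ← R1 / (6).
R2 ← R2 − 4·R1.
R2 ← R2 / (-9).
R1 ← R1 − 1·R2.
Rank is 2 with 3 unknowns, leaving p free.

infinitely many solutions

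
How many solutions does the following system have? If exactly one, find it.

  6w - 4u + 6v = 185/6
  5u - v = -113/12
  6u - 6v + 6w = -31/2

u = -4/3, v = 11/4, w = 3/2

Row-reduce the augmented matrix:
R1 ← R1 / (-4).
R2 ← R2 − 5·R1.
R3 ← R3 − 6·R1.
R2 ← R2 / (13/2).
R1 ← R1 + 3/2·R2.
R3 ← R3 − 3·R2.
R3 ← R3 / (150/13).
R1 ← R1 − 3/13·R3.
R2 ← R2 − 15/13·R3.
Reading off the reduced rows gives u = -4/3, v = 11/4, w = 3/2.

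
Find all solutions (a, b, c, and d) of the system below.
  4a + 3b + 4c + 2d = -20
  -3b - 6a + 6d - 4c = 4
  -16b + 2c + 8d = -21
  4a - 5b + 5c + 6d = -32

no solution

Row-reduce:
R1 ← R1 / (4).
R2 ← R2 + 6·R1.
R4 ← R4 − 4·R1.
R2 ← R2 / (3/2).
R1 ← R1 − 3/4·R2.
R3 ← R3 + 16·R2.
R4 ← R4 + 8·R2.
R3 ← R3 / (70/3).
R2 ← R2 − 4/3·R3.
R4 ← R4 − 35/3·R3.
Row 4 reduces to 0 = -3/2, a contradiction. The system is inconsistent.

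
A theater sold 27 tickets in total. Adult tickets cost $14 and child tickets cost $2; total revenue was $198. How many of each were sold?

adult tickets: 12, child tickets: 15

Let a = adult tickets, c = child tickets.
  a + c = 27
  2c + 14a = 198
Row-reduce the augmented matrix:
R2 ← R2 − 14·R1.
R2 ← R2 / (-12).
R1 ← R1 − 1·R2.
Reading off the reduced rows gives a = 12, c = 15.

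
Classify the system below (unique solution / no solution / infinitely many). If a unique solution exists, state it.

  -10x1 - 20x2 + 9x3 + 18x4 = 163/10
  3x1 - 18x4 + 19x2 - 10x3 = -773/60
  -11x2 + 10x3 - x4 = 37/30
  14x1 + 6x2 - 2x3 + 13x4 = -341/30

Row-reduce the augmented matrix:
R1 ← R1 / (-10).
R2 ← R2 − 3·R1.
R4 ← R4 − 14·R1.
R2 ← R2 / (13).
R1 ← R1 − 2·R2.
R3 ← R3 + 11·R2.
R4 ← R4 + 22·R2.
R3 ← R3 / (497/130).
R1 ← R1 − 29/130·R3.
R2 ← R2 + 73/130·R3.
R4 ← R4 + 114/65·R3.
R4 ← R4 / (5729/497).
R1 ← R1 − 407/497·R4.
R2 ← R2 + 1333/497·R4.
R3 ← R3 + 1516/497·R4.
Reading off the reduced rows gives x1 = 1/4, x2 = -5/2, x3 = -8/3, x4 = -2/5.

x1 = 1/4, x2 = -5/2, x3 = -8/3, x4 = -2/5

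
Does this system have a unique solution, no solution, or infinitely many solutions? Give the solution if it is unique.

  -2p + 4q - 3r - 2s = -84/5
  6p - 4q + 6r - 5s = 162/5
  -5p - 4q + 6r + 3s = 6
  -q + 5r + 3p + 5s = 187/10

p = 12/5, q = -3/2, r = 2, s = 0

Row-reduce the augmented matrix:
R1 ← R1 / (-2).
R2 ← R2 − 6·R1.
R3 ← R3 + 5·R1.
R4 ← R4 − 3·R1.
R2 ← R2 / (8).
R1 ← R1 + 2·R2.
R3 ← R3 + 14·R2.
R4 ← R4 − 5·R2.
R3 ← R3 / (33/4).
R1 ← R1 − 3/4·R3.
R2 ← R2 + 3/8·R3.
R4 ← R4 − 19/8·R3.
R4 ← R4 / (533/44).
R1 ← R1 + 8/11·R4.
R2 ← R2 + 83/44·R4.
R3 ← R3 + 15/11·R4.
Reading off the reduced rows gives p = 12/5, q = -3/2, r = 2, s = 0.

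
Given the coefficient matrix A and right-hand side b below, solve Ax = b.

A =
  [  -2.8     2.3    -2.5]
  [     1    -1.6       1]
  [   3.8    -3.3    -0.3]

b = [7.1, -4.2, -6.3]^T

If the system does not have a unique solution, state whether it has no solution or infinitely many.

x_1 = 0, x_2 = 2, x_3 = -1

Row-reduce the augmented matrix:
R1 ← R1 / (-14/5).
R2 ← R2 − 1·R1.
R3 ← R3 − 19/5·R1.
R2 ← R2 / (-109/140).
R1 ← R1 + 23/28·R2.
R3 ← R3 + 5/28·R2.
R3 ← R3 / (-2026/545).
R1 ← R1 − 85/109·R3.
R2 ← R2 + 15/109·R3.
Reading off the reduced rows gives x_1 = 0, x_2 = 2, x_3 = -1.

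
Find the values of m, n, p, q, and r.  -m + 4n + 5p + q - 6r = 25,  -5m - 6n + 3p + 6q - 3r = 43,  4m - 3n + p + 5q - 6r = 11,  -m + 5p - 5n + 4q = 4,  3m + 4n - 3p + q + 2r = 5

Row-reduce the augmented matrix:
R1 ← R1 / (-1).
R2 ← R2 + 5·R1.
R3 ← R3 − 4·R1.
R4 ← R4 + 1·R1.
R5 ← R5 − 3·R1.
R2 ← R2 / (-26).
R1 ← R1 + 4·R2.
R3 ← R3 − 13·R2.
R4 ← R4 + 9·R2.
R5 ← R5 − 16·R2.
R3 ← R3 / (10).
R1 ← R1 + 21/13·R3.
R2 ← R2 − 11/13·R3.
R4 ← R4 − 99/13·R3.
R5 ← R5 + 20/13·R3.
R4 ← R4 / (-1191/260).
R1 ← R1 − 99/260·R4.
R2 ← R2 + 219/260·R4.
R3 ← R3 − 19/20·R4.
R5 ← R5 − 79/13·R4.
R5 ← R5 / (4092/397).
R1 ← R1 + 21/397·R5.
R2 ← R2 + 531/397·R5.
R3 ← R3 − 104/397·R5.
R4 ← R4 + 799/397·R5.
Reading off the reduced rows gives m = -5, n = 3, p = -2, q = 6, r = -2.

m = -5, n = 3, p = -2, q = 6, r = -2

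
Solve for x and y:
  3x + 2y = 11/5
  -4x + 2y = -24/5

x = 1, y = -2/5

Row-reduce the augmented matrix:
R1 ← R1 / (3).
R2 ← R2 + 4·R1.
R2 ← R2 / (14/3).
R1 ← R1 − 2/3·R2.
Reading off the reduced rows gives x = 1, y = -2/5.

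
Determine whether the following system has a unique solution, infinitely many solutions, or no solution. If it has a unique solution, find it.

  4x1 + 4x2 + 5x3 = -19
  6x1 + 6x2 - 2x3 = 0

infinitely many solutions

Row-reduce:
R1 ← R1 / (4).
R2 ← R2 − 6·R1.
R2 ← R2 / (-19/2).
R1 ← R1 − 5/4·R2.
Rank is 2 with 3 unknowns, leaving x2 free.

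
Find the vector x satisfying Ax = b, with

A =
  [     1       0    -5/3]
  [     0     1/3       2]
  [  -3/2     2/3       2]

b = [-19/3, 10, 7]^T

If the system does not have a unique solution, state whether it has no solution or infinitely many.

x_1 = 2, x_2 = 0, x_3 = 5

Row-reduce the augmented matrix:
R3 ← R3 + 3/2·R1.
R2 ← R2 / (1/3).
R3 ← R3 − 2/3·R2.
R3 ← R3 / (-9/2).
R1 ← R1 + 5/3·R3.
R2 ← R2 − 6·R3.
Reading off the reduced rows gives x_1 = 2, x_2 = 0, x_3 = 5.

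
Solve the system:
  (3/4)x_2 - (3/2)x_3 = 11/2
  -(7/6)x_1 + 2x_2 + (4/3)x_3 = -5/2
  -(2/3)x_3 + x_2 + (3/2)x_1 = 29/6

x_1 = 1, x_2 = 4/3, x_3 = -3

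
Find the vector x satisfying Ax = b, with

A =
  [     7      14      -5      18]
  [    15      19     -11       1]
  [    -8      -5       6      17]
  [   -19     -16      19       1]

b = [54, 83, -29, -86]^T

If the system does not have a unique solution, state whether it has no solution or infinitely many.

Row-reduce:
R1 ← R1 / (7).
R2 ← R2 − 15·R1.
R3 ← R3 + 8·R1.
R4 ← R4 + 19·R1.
R2 ← R2 / (-11).
R1 ← R1 − 2·R2.
R3 ← R3 − 11·R2.
R4 ← R4 − 22·R2.
Swap R3 and R4.
R3 ← R3 / (34/7).
R1 ← R1 + 59/77·R3.
R2 ← R2 − 2/77·R3.
Rank is 3 with 4 unknowns, leaving x_4 free.

infinitely many solutions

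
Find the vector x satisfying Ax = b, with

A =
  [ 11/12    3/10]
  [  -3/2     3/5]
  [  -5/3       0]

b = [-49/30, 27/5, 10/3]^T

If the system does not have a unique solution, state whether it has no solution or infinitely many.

Row-reduce:
R1 ← R1 / (11/12).
R2 ← R2 + 3/2·R1.
R3 ← R3 + 5/3·R1.
R2 ← R2 / (12/11).
R1 ← R1 − 18/55·R2.
R3 ← R3 − 6/11·R2.
Row 3 reduces to 0 = -1, a contradiction. The system is inconsistent.

no solution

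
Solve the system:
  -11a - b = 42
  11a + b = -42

infinitely many solutions

Row-reduce:
R1 ← R1 / (-11).
R2 ← R2 − 11·R1.
Rank is 1 with 2 unknowns, leaving b free.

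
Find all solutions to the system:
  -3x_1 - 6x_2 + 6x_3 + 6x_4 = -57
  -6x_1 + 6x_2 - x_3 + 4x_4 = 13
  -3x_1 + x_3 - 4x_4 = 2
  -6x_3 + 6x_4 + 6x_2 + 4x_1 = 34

Row-reduce the augmented matrix:
R1 ← R1 / (-3).
R2 ← R2 + 6·R1.
R3 ← R3 + 3·R1.
R4 ← R4 − 4·R1.
R2 ← R2 / (18).
R1 ← R1 − 2·R2.
R3 ← R3 − 6·R2.
R4 ← R4 + 2·R2.
R3 ← R3 / (-2/3).
R1 ← R1 + 5/9·R3.
R2 ← R2 + 13/18·R3.
R4 ← R4 − 5/9·R3.
R4 ← R4 / (7).
R1 ← R1 − 5·R4.
R2 ← R2 − 15/2·R4.
R3 ← R3 − 11·R4.
Reading off the reduced rows gives x_1 = 1, x_2 = 4, x_3 = -3, x_4 = -2.

x_1 = 1, x_2 = 4, x_3 = -3, x_4 = -2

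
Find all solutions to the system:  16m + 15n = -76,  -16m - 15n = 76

Row-reduce:
R1 ← R1 / (16).
R2 ← R2 + 16·R1.
Rank is 1 with 2 unknowns, leaving n free.

infinitely many solutions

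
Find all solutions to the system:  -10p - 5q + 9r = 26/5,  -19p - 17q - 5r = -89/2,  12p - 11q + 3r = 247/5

p = 5/2, q = -1, r = 14/5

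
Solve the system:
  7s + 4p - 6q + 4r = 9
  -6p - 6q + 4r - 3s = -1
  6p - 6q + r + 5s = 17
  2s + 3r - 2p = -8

infinitely many solutions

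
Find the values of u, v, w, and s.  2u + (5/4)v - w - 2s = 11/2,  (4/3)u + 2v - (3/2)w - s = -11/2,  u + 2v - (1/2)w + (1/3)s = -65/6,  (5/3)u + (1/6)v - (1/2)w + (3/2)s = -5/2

Row-reduce the augmented matrix:
R1 ← R1 / (2).
R2 ← R2 − 4/3·R1.
R3 ← R3 − 1·R1.
R4 ← R4 − 5/3·R1.
R2 ← R2 / (7/6).
R1 ← R1 − 5/8·R2.
R3 ← R3 − 11/8·R2.
R4 ← R4 + 7/8·R2.
R3 ← R3 / (55/56).
R1 ← R1 + 3/56·R3.
R2 ← R2 + 5/7·R3.
R4 ← R4 + 7/24·R3.
R4 ← R4 / (3659/990).
R1 ← R1 + 62/55·R4.
R2 ← R2 − 32/33·R4.
R3 ← R3 − 158/165·R4.
Reading off the reduced rows gives u = 3, v = -6, w = 1, s = -4.

u = 3, v = -6, w = 1, s = -4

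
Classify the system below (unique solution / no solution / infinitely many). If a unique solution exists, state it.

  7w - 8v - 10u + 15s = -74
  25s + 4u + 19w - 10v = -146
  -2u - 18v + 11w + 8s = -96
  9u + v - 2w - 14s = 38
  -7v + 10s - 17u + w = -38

u = 0, v = 2, w = -4, s = -2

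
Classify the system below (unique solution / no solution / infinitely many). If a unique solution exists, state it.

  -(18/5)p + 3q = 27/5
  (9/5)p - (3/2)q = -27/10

Row-reduce:
R1 ← R1 / (-18/5).
R2 ← R2 − 9/5·R1.
Rank is 1 with 2 unknowns, leaving q free.

infinitely many solutions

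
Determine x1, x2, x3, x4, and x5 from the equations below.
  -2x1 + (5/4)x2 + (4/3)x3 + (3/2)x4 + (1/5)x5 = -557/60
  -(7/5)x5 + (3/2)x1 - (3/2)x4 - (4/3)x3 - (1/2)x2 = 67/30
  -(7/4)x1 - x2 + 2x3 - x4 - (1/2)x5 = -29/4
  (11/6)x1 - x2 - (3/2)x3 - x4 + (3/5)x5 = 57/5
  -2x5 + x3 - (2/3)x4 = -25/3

Row-reduce the augmented matrix:
R1 ← R1 / (-2).
R2 ← R2 − 3/2·R1.
R3 ← R3 + 7/4·R1.
R4 ← R4 − 11/6·R1.
R2 ← R2 / (7/16).
R1 ← R1 + 5/8·R2.
R3 ← R3 + 67/32·R2.
R4 ← R4 − 7/48·R2.
R3 ← R3 / (-16/21).
R1 ← R1 + 8/7·R3.
R2 ← R2 + 16/21·R3.
R4 ← R4 + 1/6·R3.
R5 ← R5 − 1·R3.
R4 ← R4 / (179/128).
R1 ← R1 − 39/8·R4.
R2 ← R2 − 13/4·R4.
R3 ← R3 − 345/64·R4.
R5 ← R5 + 1163/192·R4.
R5 ← R5 / (2062/2685).
R1 ← R1 + 1038/895·R5.
R2 ← R2 + 2124/895·R5.
R3 ← R3 + 1344/895·R5.
R4 ← R4 − 340/179·R5.
Reading off the reduced rows gives x1 = 3, x2 = -1, x3 = -1, x4 = -1, x5 = 4.

x1 = 3, x2 = -1, x3 = -1, x4 = -1, x5 = 4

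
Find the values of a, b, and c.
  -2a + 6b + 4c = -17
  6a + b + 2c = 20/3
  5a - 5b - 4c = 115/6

Row-reduce the augmented matrix:
R1 ← R1 / (-2).
R2 ← R2 − 6·R1.
R3 ← R3 − 5·R1.
R2 ← R2 / (19).
R1 ← R1 + 3·R2.
R3 ← R3 − 10·R2.
R3 ← R3 / (-26/19).
R1 ← R1 − 4/19·R3.
R2 ← R2 − 14/19·R3.
Reading off the reduced rows gives a = 3/2, b = -7/3, c = 0.

a = 3/2, b = -7/3, c = 0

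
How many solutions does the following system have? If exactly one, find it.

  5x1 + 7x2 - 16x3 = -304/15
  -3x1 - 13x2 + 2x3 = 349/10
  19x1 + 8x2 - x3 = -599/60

x1 = 2/3, x2 = -14/5, x3 = 1/4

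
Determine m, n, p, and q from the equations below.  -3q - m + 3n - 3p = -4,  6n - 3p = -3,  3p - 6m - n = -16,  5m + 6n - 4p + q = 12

Row-reduce the augmented matrix:
R1 ← R1 / (-1).
R3 ← R3 + 6·R1.
R4 ← R4 − 5·R1.
R2 ← R2 / (6).
R1 ← R1 + 3·R2.
R3 ← R3 + 19·R2.
R4 ← R4 − 21·R2.
R3 ← R3 / (23/2).
R1 ← R1 − 3/2·R3.
R2 ← R2 + 1/2·R3.
R4 ← R4 + 17/2·R3.
R4 ← R4 / (-16/23).
R1 ← R1 − 15/23·R4.
R2 ← R2 − 18/23·R4.
R3 ← R3 − 36/23·R4.
Reading off the reduced rows gives m = 4, n = 1, p = 3, q = -2.

m = 4, n = 1, p = 3, q = -2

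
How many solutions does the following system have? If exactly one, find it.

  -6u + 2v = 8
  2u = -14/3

u = -7/3, v = -3

Row-reduce the augmented matrix:
R1 ← R1 / (-6).
R2 ← R2 − 2·R1.
R2 ← R2 / (2/3).
R1 ← R1 + 1/3·R2.
Reading off the reduced rows gives u = -7/3, v = -3.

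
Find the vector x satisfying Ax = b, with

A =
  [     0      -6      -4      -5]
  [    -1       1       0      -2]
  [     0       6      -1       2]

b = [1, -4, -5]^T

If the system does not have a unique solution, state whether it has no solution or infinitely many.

infinitely many solutions

Row-reduce:
Swap R1 and R2.
R1 ← R1 / (-1).
R2 ← R2 / (-6).
R1 ← R1 + 1·R2.
R3 ← R3 − 6·R2.
R3 ← R3 / (-5).
R1 ← R1 − 2/3·R3.
R2 ← R2 − 2/3·R3.
Rank is 3 with 4 unknowns, leaving x_4 free.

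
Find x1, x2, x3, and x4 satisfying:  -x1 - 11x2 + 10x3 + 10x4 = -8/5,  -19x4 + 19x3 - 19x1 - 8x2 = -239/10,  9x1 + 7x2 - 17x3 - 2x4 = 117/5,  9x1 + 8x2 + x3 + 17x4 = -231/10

x1 = -7/5, x2 = -2, x3 = -3, x4 = 1/2

Row-reduce the augmented matrix:
R1 ← R1 / (-1).
R2 ← R2 + 19·R1.
R3 ← R3 − 9·R1.
R4 ← R4 − 9·R1.
R2 ← R2 / (201).
R1 ← R1 − 11·R2.
R3 ← R3 + 92·R2.
R4 ← R4 + 91·R2.
R3 ← R3 / (-353/67).
R1 ← R1 + 43/67·R3.
R2 ← R2 + 57/67·R3.
R4 ← R4 − 910/67·R3.
R4 ← R4 / (-7808/1059).
R1 ← R1 − 837/353·R4.
R2 ← R2 − 209/1059·R4.
R3 ← R3 − 1540/1059·R4.
Reading off the reduced rows gives x1 = -7/5, x2 = -2, x3 = -3, x4 = 1/2.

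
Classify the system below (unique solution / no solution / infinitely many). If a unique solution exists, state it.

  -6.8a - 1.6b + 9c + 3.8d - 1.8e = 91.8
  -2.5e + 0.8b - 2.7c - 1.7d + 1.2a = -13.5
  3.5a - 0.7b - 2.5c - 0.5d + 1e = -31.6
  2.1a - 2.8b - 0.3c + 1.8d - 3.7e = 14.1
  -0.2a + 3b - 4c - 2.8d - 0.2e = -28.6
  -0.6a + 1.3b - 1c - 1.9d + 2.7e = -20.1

Row-reduce the augmented matrix:
R1 ← R1 / (-34/5).
R2 ← R2 − 6/5·R1.
R3 ← R3 − 7/2·R1.
R4 ← R4 − 21/10·R1.
R5 ← R5 + 1/5·R1.
R6 ← R6 + 3/5·R1.
R2 ← R2 / (44/85).
R1 ← R1 − 4/17·R2.
R3 ← R3 + 259/170·R2.
R4 ← R4 + 56/17·R2.
R5 ← R5 − 259/85·R2.
R6 ← R6 − 49/34·R2.
R3 ← R3 / (-1003/880).
R1 ← R1 + 9/11·R3.
R2 ← R2 + 189/88·R3.
R4 ← R4 + 1011/220·R3.
R5 ← R5 − 1003/440·R3.
R6 ← R6 − 229/176·R3.
R4 ← R4 / (27767/10030).
R1 ← R1 − 1042/1003·R4.
R2 ← R2 − 980/1003·R4.
R3 ← R3 − 1385/1003·R4.
R6 ← R6 + 2339/2006·R4.
Swap R5 and R6.
R5 ← R5 / (823808/138835).
R1 ← R1 − 92612/27767·R5.
R2 ← R2 − 171575/27767·R5.
R3 ← R3 − 48537/27767·R5.
R4 ← R4 − 109860/27767·R5.
R6 reduces to 0 = 0, so the extra equation is consistent.
Reading off the reduced rows gives a = -5, b = -2, c = 4, d = 3, e = -4.

a = -5, b = -2, c = 4, d = 3, e = -4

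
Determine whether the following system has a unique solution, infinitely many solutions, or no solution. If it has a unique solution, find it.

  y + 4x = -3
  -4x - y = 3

infinitely many solutions

Row-reduce:
R1 ← R1 / (4).
R2 ← R2 + 4·R1.
Rank is 1 with 2 unknowns, leaving y free.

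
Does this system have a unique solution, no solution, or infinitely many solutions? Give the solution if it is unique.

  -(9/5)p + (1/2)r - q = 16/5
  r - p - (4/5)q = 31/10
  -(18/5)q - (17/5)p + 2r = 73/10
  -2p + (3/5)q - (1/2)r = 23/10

Row-reduce the augmented matrix:
R1 ← R1 / (-9/5).
R2 ← R2 + 1·R1.
R3 ← R3 + 17/5·R1.
R4 ← R4 + 2·R1.
R2 ← R2 / (-11/45).
R1 ← R1 − 5/9·R2.
R3 ← R3 + 77/45·R2.
R4 ← R4 − 77/45·R2.
R3 ← R3 / (-4).
R1 ← R1 − 15/11·R3.
R2 ← R2 + 65/22·R3.
R4 ← R4 − 4·R3.
R4 reduces to 0 = 0, so the extra equation is consistent.
Reading off the reduced rows gives p = -3/2, q = 1/2, r = 2.

p = -3/2, q = 1/2, r = 2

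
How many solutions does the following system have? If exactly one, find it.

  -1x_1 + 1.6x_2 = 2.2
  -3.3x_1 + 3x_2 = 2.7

From equation 1: x_1 = -11/5 + 8/5·x_2.
Substitute into equation 2 and solve: x_2 = 2.
Then x_1 = 1.

x_1 = 1, x_2 = 2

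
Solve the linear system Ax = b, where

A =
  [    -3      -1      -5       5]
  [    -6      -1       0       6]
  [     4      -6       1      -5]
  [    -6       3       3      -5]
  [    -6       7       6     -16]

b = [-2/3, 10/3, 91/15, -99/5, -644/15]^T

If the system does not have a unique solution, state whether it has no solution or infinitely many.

x_1 = 5/3, x_2 = -4/3, x_3 = 7/5, x_4 = 2

Row-reduce the augmented matrix:
R1 ← R1 / (-3).
R2 ← R2 + 6·R1.
R3 ← R3 − 4·R1.
R4 ← R4 + 6·R1.
R5 ← R5 + 6·R1.
R1 ← R1 − 1/3·R2.
R3 ← R3 + 22/3·R2.
R4 ← R4 − 5·R2.
R5 ← R5 − 9·R2.
R3 ← R3 / (203/3).
R1 ← R1 + 5/3·R3.
R2 ← R2 − 10·R3.
R4 ← R4 + 37·R3.
R5 ← R5 + 74·R3.
R4 ← R4 / (-2056/203).
R1 ← R1 + 206/203·R4.
R2 ← R2 − 18/203·R4.
R3 ← R3 + 83/203·R4.
R5 ← R5 + 4112/203·R4.
R5 reduces to 0 = 0, so the extra equation is consistent.
Reading off the reduced rows gives x_1 = 5/3, x_2 = -4/3, x_3 = 7/5, x_4 = 2.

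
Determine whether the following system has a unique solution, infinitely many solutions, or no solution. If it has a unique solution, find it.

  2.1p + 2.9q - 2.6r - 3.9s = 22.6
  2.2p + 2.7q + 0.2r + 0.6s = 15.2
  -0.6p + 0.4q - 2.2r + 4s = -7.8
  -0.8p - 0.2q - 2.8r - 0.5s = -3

p = 0, q = 6, r = 1, s = -2

Row-reduce the augmented matrix:
R1 ← R1 / (21/10).
R2 ← R2 − 11/5·R1.
R3 ← R3 + 3/5·R1.
R4 ← R4 + 4/5·R1.
R2 ← R2 / (-71/210).
R1 ← R1 − 29/21·R2.
R3 ← R3 − 43/35·R2.
R4 ← R4 − 19/21·R2.
R3 ← R3 / (2727/355).
R1 ← R1 − 760/71·R3.
R2 ← R2 + 614/71·R3.
R4 ← R4 − 1432/355·R3.
R4 ← R4 / (529/5454).
R1 ← R1 + 28541/2727·R4.
R2 ← R2 − 23338/2727·R4.
R3 ← R3 − 7069/2727·R4.
Reading off the reduced rows gives p = 0, q = 6, r = 1, s = -2.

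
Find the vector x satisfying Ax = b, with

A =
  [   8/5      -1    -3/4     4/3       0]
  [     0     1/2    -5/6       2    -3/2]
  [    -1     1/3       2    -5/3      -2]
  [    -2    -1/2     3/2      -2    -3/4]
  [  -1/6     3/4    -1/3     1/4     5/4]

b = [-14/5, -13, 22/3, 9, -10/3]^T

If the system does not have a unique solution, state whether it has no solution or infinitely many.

x_1 = 2, x_2 = -2, x_3 = 0, x_4 = -6, x_5 = 0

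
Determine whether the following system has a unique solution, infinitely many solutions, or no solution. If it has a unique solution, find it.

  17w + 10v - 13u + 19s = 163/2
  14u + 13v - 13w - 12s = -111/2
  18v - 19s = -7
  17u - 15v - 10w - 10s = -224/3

u = -7/3, v = 2/3, w = 3/2, s = 1

Row-reduce the augmented matrix:
R1 ← R1 / (-13).
R2 ← R2 − 14·R1.
R4 ← R4 − 17·R1.
R2 ← R2 / (309/13).
R1 ← R1 + 10/13·R2.
R3 ← R3 − 18·R2.
R4 ← R4 + 25/13·R2.
R3 ← R3 / (-414/103).
R1 ← R1 + 117/103·R3.
R2 ← R2 − 23/103·R3.
R4 ← R4 − 1304/103·R3.
R4 ← R4 / (-13351/207).
R1 ← R1 − 827/138·R4.
R2 ← R2 + 19/18·R4.
R3 ← R3 − 2617/414·R4.
Reading off the reduced rows gives u = -7/3, v = 2/3, w = 3/2, s = 1.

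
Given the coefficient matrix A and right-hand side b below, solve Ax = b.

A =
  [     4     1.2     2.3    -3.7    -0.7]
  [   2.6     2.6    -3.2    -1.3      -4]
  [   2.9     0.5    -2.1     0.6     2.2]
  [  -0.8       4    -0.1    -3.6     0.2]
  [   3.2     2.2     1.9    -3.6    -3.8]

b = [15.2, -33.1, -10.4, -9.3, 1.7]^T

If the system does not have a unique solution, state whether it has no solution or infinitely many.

x_1 = 0, x_2 = -5, x_3 = 5, x_4 = -3, x_5 = 2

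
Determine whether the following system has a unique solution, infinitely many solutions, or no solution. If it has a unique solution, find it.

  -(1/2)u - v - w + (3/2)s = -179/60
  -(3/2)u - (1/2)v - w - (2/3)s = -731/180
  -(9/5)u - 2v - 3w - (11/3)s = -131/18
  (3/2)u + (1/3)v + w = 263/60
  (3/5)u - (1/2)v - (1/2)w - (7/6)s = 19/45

Row-reduce the augmented matrix:
R1 ← R1 / (-1/2).
R2 ← R2 + 3/2·R1.
R3 ← R3 + 9/5·R1.
R4 ← R4 − 3/2·R1.
R5 ← R5 − 3/5·R1.
R2 ← R2 / (5/2).
R1 ← R1 − 2·R2.
R3 ← R3 − 8/5·R2.
R4 ← R4 + 8/3·R2.
R5 ← R5 + 17/10·R2.
R3 ← R3 / (-17/25).
R1 ← R1 − 2/5·R3.
R2 ← R2 − 4/5·R3.
R4 ← R4 − 2/15·R3.
R5 ← R5 + 17/50·R3.
R4 ← R4 / (-655/306).
R1 ← R1 + 115/51·R4.
R2 ← R2 + 451/51·R4.
R3 ← R3 − 144/17·R4.
R5 reduces to 0 = 0, so the extra equation is consistent.
Reading off the reduced rows gives u = 3/2, v = -3/5, w = 7/3, s = -1/3.

u = 3/2, v = -3/5, w = 7/3, s = -1/3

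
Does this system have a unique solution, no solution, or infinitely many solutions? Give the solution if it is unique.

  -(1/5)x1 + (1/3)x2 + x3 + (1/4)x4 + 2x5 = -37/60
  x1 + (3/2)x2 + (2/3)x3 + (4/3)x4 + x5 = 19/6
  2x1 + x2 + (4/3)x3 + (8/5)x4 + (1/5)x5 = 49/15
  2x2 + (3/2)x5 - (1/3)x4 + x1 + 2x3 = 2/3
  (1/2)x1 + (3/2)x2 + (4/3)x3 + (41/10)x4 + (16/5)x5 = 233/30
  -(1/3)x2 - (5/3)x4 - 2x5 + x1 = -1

Row-reduce:
R1 ← R1 / (-1/5).
R2 ← R2 − 1·R1.
R3 ← R3 − 2·R1.
R4 ← R4 − 1·R1.
R5 ← R5 − 1/2·R1.
R6 ← R6 − 1·R1.
R2 ← R2 / (19/6).
R1 ← R1 + 5/3·R2.
R3 ← R3 − 13/3·R2.
R4 ← R4 − 11/3·R2.
R5 ← R5 − 7/3·R2.
R6 ← R6 − 4/3·R2.
R3 ← R3 / (68/19).
R1 ← R1 + 115/57·R3.
R2 ← R2 − 34/19·R3.
R4 ← R4 − 25/57·R3.
R5 ← R5 + 13/38·R3.
R6 ← R6 − 149/57·R3.
R4 ← R4 / (-328/153).
R1 ← R1 − 131/306·R4.
R2 ← R2 − 8/15·R4.
R3 ← R3 − 161/1020·R4.
R5 ← R5 − 2933/1020·R4.
R6 ← R6 + 2933/1530·R4.
R5 ← R5 / (-50337/26240).
R1 ← R1 + 4413/2624·R5.
R2 ← R2 − 357/820·R5.
R3 ← R3 − 34131/26240·R5.
R4 ← R4 − 1143/1312·R5.
R6 ← R6 − 16779/13120·R5.
Row 6 reduces to 0 = 2, a contradiction. The system is inconsistent.

no solution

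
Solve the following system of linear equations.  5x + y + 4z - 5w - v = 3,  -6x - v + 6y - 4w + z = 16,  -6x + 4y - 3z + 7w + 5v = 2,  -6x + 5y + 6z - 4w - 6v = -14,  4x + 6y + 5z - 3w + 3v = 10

Row-reduce:
R1 ← R1 / (5).
R2 ← R2 + 6·R1.
R3 ← R3 + 6·R1.
R4 ← R4 + 6·R1.
R5 ← R5 − 4·R1.
R2 ← R2 / (36/5).
R1 ← R1 − 1/5·R2.
R3 ← R3 − 26/5·R2.
R4 ← R4 − 31/5·R2.
R5 ← R5 − 26/5·R2.
R3 ← R3 / (-43/18).
R1 ← R1 − 23/36·R3.
R2 ← R2 − 29/36·R3.
R4 ← R4 − 209/36·R3.
R5 ← R5 + 43/18·R3.
R4 ← R4 / (1599/86).
R1 ← R1 − 127/86·R4.
R2 ← R2 − 119/86·R4.
R3 ← R3 + 148/43·R4.
Row 5 reduces to 0 = 2, a contradiction. The system is inconsistent.

no solution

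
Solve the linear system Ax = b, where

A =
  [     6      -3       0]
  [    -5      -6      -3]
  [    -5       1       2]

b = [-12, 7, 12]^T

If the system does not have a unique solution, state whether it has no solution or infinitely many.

x_1 = -2, x_2 = 0, x_3 = 1

Row-reduce the augmented matrix:
R1 ← R1 / (6).
R2 ← R2 + 5·R1.
R3 ← R3 + 5·R1.
R2 ← R2 / (-17/2).
R1 ← R1 + 1/2·R2.
R3 ← R3 + 3/2·R2.
R3 ← R3 / (43/17).
R1 ← R1 − 3/17·R3.
R2 ← R2 − 6/17·R3.
Reading off the reduced rows gives x_1 = -2, x_2 = 0, x_3 = 1.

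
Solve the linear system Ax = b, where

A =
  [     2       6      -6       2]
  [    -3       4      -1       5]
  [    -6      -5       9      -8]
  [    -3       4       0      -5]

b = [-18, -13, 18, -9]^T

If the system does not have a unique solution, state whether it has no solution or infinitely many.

infinitely many solutions

Row-reduce:
R1 ← R1 / (2).
R2 ← R2 + 3·R1.
R3 ← R3 + 6·R1.
R4 ← R4 + 3·R1.
R2 ← R2 / (13).
R1 ← R1 − 3·R2.
R3 ← R3 − 13·R2.
R4 ← R4 − 13·R2.
R1 ← R1 + 9/13·R3.
R2 ← R2 + 10/13·R3.
R4 ← R4 − 1·R3.
Rank is 3 with 4 unknowns, leaving x_4 free.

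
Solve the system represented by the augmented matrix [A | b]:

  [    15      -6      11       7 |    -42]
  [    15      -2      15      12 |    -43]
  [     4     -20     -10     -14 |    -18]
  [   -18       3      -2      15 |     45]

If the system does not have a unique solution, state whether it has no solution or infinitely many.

Row-reduce the augmented matrix:
R1 ← R1 / (15).
R2 ← R2 − 15·R1.
R3 ← R3 − 4·R1.
R4 ← R4 + 18·R1.
R2 ← R2 / (4).
R1 ← R1 + 2/5·R2.
R3 ← R3 + 92/5·R2.
R4 ← R4 + 21/5·R2.
R3 ← R3 / (82/15).
R1 ← R1 − 17/15·R3.
R2 ← R2 − 1·R3.
R4 ← R4 − 77/5·R3.
R4 ← R4 / (1403/164).
R1 ← R1 + 21/41·R4.
R2 ← R2 + 9/164·R4.
R3 ← R3 − 107/82·R4.
Reading off the reduced rows gives x_1 = 1, x_2 = 2, x_3 = -6, x_4 = 3.

x_1 = 1, x_2 = 2, x_3 = -6, x_4 = 3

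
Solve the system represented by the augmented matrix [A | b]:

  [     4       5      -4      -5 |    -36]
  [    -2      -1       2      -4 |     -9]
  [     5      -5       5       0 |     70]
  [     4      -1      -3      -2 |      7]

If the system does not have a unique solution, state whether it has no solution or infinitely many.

x_1 = 5, x_2 = -5, x_3 = 4, x_4 = 3

Row-reduce the augmented matrix:
R1 ← R1 / (4).
R2 ← R2 + 2·R1.
R3 ← R3 − 5·R1.
R4 ← R4 − 4·R1.
R2 ← R2 / (3/2).
R1 ← R1 − 5/4·R2.
R3 ← R3 + 45/4·R2.
R4 ← R4 + 6·R2.
R3 ← R3 / (10).
R1 ← R1 + 1·R3.
R4 ← R4 − 1·R3.
R4 ← R4 / (-75/4).
R1 ← R1 + 1/12·R4.
R2 ← R2 + 13/3·R4.
R3 ← R3 + 17/4·R4.
Reading off the reduced rows gives x_1 = 5, x_2 = -5, x_3 = 4, x_4 = 3.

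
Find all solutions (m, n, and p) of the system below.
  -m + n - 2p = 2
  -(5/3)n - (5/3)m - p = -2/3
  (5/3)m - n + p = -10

Row-reduce the augmented matrix:
R1 ← R1 / (-1).
R2 ← R2 + 5/3·R1.
R3 ← R3 − 5/3·R1.
R2 ← R2 / (-10/3).
R1 ← R1 + 1·R2.
R3 ← R3 − 2/3·R2.
R3 ← R3 / (-28/15).
R1 ← R1 − 13/10·R3.
R2 ← R2 + 7/10·R3.
Reading off the reduced rows gives m = -6, n = 4, p = 4.

m = -6, n = 4, p = 4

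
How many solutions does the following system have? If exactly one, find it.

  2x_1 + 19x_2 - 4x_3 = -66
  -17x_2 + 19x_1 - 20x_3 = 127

Row-reduce:
R1 ← R1 / (2).
R2 ← R2 − 19·R1.
R2 ← R2 / (-395/2).
R1 ← R1 − 19/2·R2.
Rank is 2 with 3 unknowns, leaving x_3 free.

infinitely many solutions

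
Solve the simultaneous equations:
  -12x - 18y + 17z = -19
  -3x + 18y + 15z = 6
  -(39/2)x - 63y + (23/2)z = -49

no solution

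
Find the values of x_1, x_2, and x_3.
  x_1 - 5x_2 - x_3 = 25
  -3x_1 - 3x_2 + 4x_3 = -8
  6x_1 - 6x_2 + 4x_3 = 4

x_1 = 0, x_2 = -4, x_3 = -5

Row-reduce the augmented matrix:
R2 ← R2 + 3·R1.
R3 ← R3 − 6·R1.
R2 ← R2 / (-18).
R1 ← R1 + 5·R2.
R3 ← R3 − 24·R2.
R3 ← R3 / (34/3).
R1 ← R1 + 23/18·R3.
R2 ← R2 + 1/18·R3.
Reading off the reduced rows gives x_1 = 0, x_2 = -4, x_3 = -5.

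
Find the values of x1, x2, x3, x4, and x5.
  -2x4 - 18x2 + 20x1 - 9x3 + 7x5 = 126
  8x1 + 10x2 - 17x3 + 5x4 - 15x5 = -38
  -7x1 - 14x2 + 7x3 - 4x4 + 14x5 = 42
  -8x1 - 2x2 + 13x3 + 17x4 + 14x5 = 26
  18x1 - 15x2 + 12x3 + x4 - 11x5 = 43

Row-reduce the augmented matrix:
R1 ← R1 / (20).
R2 ← R2 − 8·R1.
R3 ← R3 + 7·R1.
R4 ← R4 + 8·R1.
R5 ← R5 − 18·R1.
R2 ← R2 / (86/5).
R1 ← R1 + 9/10·R2.
R3 ← R3 + 203/10·R2.
R4 ← R4 + 46/5·R2.
R5 ← R5 − 6/5·R2.
R3 ← R3 / (-1029/86).
R1 ← R1 + 99/86·R3.
R2 ← R2 + 67/86·R3.
R4 ← R4 − 96/43·R3.
R5 ← R5 − 1809/86·R3.
R4 ← R4 / (6758/343).
R1 ← R1 + 1/343·R4.
R2 ← R2 − 271/1372·R4.
R3 ← R3 + 123/686·R4.
R5 ← R5 − 8461/1372·R4.
R5 ← R5 / (-705091/27032).
R1 ← R1 + 959/6758·R5.
R2 ← R2 + 65083/81096·R5.
R3 ← R3 − 17819/40548·R5.
R4 ← R4 − 2205/6758·R5.
Reading off the reduced rows gives x1 = 4, x2 = -1, x3 = 0, x4 = 0, x5 = 4.

x1 = 4, x2 = -1, x3 = 0, x4 = 0, x5 = 4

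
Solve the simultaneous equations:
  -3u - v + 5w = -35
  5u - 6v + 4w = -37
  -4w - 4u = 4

u = 3, v = 6, w = -4

Row-reduce the augmented matrix:
R1 ← R1 / (-3).
R2 ← R2 − 5·R1.
R3 ← R3 + 4·R1.
R2 ← R2 / (-23/3).
R1 ← R1 − 1/3·R2.
R3 ← R3 − 4/3·R2.
R3 ← R3 / (-196/23).
R1 ← R1 + 26/23·R3.
R2 ← R2 + 37/23·R3.
Reading off the reduced rows gives u = 3, v = 6, w = -4.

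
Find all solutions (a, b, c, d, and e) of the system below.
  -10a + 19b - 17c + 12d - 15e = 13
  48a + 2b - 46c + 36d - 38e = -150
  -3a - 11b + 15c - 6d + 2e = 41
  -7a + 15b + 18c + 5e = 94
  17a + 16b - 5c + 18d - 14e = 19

Row-reduce:
R1 ← R1 / (-10).
R2 ← R2 − 48·R1.
R3 ← R3 + 3·R1.
R4 ← R4 + 7·R1.
R5 ← R5 − 17·R1.
R2 ← R2 / (466/5).
R1 ← R1 + 19/10·R2.
R3 ← R3 + 167/10·R2.
R4 ← R4 − 17/10·R2.
R5 ← R5 − 483/10·R2.
R3 ← R3 / (-644/233).
R1 ← R1 + 210/233·R3.
R2 ← R2 + 319/233·R3.
R4 ← R4 − 7509/233·R3.
R5 ← R5 − 7509/233·R3.
R4 ← R4 / (47343/644).
R1 ← R1 + 75/46·R4.
R2 ← R2 + 1641/644·R4.
R3 ← R3 + 1671/644·R4.
R5 ← R5 − 47343/644·R4.
Rank is 4 with 5 unknowns, leaving e free.

infinitely many solutions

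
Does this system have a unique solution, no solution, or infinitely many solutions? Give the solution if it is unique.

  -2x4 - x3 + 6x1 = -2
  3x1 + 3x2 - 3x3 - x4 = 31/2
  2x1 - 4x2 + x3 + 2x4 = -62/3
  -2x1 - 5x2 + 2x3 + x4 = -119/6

Row-reduce the augmented matrix:
R1 ← R1 / (6).
R2 ← R2 − 3·R1.
R3 ← R3 − 2·R1.
R4 ← R4 + 2·R1.
R2 ← R2 / (3).
R3 ← R3 + 4·R2.
R4 ← R4 + 5·R2.
R3 ← R3 / (-2).
R1 ← R1 + 1/6·R3.
R2 ← R2 + 5/6·R3.
R4 ← R4 + 5/2·R3.
R4 ← R4 / (-3).
R1 ← R1 + 5/9·R4.
R2 ← R2 + 10/9·R4.
R3 ← R3 + 4/3·R4.
Reading off the reduced rows gives x1 = -4/3, x2 = 3, x3 = -3, x4 = -3/2.

x1 = -4/3, x2 = 3, x3 = -3, x4 = -3/2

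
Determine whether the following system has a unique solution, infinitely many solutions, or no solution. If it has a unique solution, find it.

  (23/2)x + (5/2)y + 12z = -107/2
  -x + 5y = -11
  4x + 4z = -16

infinitely many solutions

Row-reduce:
R1 ← R1 / (23/2).
R2 ← R2 + 1·R1.
R3 ← R3 − 4·R1.
R2 ← R2 / (120/23).
R1 ← R1 − 5/23·R2.
R3 ← R3 + 20/23·R2.
Rank is 2 with 3 unknowns, leaving z free.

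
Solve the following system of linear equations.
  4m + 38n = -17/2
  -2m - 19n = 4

Row-reduce:
R1 ← R1 / (4).
R2 ← R2 + 2·R1.
Row 2 reduces to 0 = -1/4, a contradiction. The system is inconsistent.

no solution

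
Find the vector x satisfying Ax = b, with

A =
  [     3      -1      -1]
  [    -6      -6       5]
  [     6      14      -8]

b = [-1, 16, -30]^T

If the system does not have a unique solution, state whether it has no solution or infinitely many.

Row-reduce:
R1 ← R1 / (3).
R2 ← R2 + 6·R1.
R3 ← R3 − 6·R1.
R2 ← R2 / (-8).
R1 ← R1 + 1/3·R2.
R3 ← R3 − 16·R2.
Rank is 2 with 3 unknowns, leaving x_3 free.

infinitely many solutions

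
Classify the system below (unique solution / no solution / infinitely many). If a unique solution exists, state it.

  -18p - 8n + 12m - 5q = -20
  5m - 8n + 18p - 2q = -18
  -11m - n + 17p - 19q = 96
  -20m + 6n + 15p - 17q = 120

m = -2, n = 2, p = 0, q = -4

Row-reduce the augmented matrix:
R1 ← R1 / (12).
R2 ← R2 − 5·R1.
R3 ← R3 + 11·R1.
R4 ← R4 + 20·R1.
R2 ← R2 / (-14/3).
R1 ← R1 + 2/3·R2.
R3 ← R3 + 25/3·R2.
R4 ← R4 + 22/3·R2.
R3 ← R3 / (-1261/28).
R1 ← R1 + 36/7·R3.
R2 ← R2 + 153/28·R3.
R4 ← R4 + 771/14·R3.
R4 ← R4 / (8969/2522).
R1 ← R1 − 2877/1261·R4.
R2 ← R2 − 7217/2522·R4.
R3 ← R3 − 1329/2522·R4.
Reading off the reduced rows gives m = -2, n = 2, p = 0, q = -4.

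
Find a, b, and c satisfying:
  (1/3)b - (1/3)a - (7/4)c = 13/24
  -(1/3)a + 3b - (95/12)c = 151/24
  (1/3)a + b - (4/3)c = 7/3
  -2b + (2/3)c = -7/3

Row-reduce the augmented matrix:
R1 ← R1 / (-1/3).
R2 ← R2 + 1/3·R1.
R3 ← R3 − 1/3·R1.
R2 ← R2 / (8/3).
R1 ← R1 + 1·R2.
R3 ← R3 − 4/3·R2.
R4 ← R4 + 2·R2.
Swap R3 and R4.
R3 ← R3 / (-95/24).
R1 ← R1 − 47/16·R3.
R2 ← R2 + 37/16·R3.
R4 reduces to 0 = 0, so the extra equation is consistent.
Reading off the reduced rows gives a = 2, b = 1, c = -1/2.

a = 2, b = 1, c = -1/2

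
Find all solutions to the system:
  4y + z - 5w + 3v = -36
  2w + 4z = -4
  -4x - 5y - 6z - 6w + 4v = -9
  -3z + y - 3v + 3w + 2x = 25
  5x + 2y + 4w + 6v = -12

x = 2, y = -3, z = -2, w = 2, v = -4

Row-reduce the augmented matrix:
Swap R1 and R3.
R1 ← R1 / (-4).
R4 ← R4 − 2·R1.
R5 ← R5 − 5·R1.
Swap R2 and R3.
R2 ← R2 / (4).
R1 ← R1 − 5/4·R2.
R4 ← R4 + 3/2·R2.
R5 ← R5 + 17/4·R2.
R3 ← R3 / (4).
R1 ← R1 − 19/16·R3.
R2 ← R2 − 1/4·R3.
R4 ← R4 + 45/8·R3.
R5 ← R5 + 103/16·R3.
R4 ← R4 / (15/16).
R1 ← R1 − 79/32·R4.
R2 ← R2 + 11/8·R4.
R3 ← R3 − 1/2·R4.
R5 ← R5 + 179/32·R4.
R5 ← R5 / (224/15).
R1 ← R1 + 34/15·R5.
R2 ← R2 − 14/15·R5.
R3 ← R3 + 1/15·R5.
R4 ← R4 − 2/15·R5.
Reading off the reduced rows gives x = 2, y = -3, z = -2, w = 2, v = -4.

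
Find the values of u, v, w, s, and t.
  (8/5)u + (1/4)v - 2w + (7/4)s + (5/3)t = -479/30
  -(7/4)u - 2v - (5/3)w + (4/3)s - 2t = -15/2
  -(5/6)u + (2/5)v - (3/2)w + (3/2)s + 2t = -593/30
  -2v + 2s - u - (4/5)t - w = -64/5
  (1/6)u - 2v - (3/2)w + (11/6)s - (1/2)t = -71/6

u = 2, v = 1, w = 2, s = -5, t = -4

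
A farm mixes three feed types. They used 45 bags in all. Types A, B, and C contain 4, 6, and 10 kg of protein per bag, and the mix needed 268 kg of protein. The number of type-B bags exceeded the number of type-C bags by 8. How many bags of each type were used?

Let a = type-A bags, b = type-B bags, c = type-C bags.
  a + b + c = 45
  4a + 6b + 10c = 268
  b - c = 8
Row-reduce the augmented matrix:
R2 ← R2 − 4·R1.
R2 ← R2 / (2).
R1 ← R1 − 1·R2.
R3 ← R3 − 1·R2.
R3 ← R3 / (-4).
R1 ← R1 + 2·R3.
R2 ← R2 − 3·R3.
Reading off the reduced rows gives a = 19, b = 17, c = 9.

type-A bags: 19, type-B bags: 17, type-C bags: 9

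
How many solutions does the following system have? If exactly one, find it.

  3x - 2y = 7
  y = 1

Row-reduce the augmented matrix:
R1 ← R1 / (3).
R1 ← R1 + 2/3·R2.
Reading off the reduced rows gives x = 3, y = 1.

x = 3, y = 1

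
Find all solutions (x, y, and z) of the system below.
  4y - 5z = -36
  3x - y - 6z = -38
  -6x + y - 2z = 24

Row-reduce the augmented matrix:
Swap R1 and R2.
R1 ← R1 / (3).
R3 ← R3 + 6·R1.
R2 ← R2 / (4).
R1 ← R1 + 1/3·R2.
R3 ← R3 + 1·R2.
R3 ← R3 / (-61/4).
R1 ← R1 + 29/12·R3.
R2 ← R2 + 5/4·R3.
Reading off the reduced rows gives x = -6, y = -4, z = 4.

x = -6, y = -4, z = 4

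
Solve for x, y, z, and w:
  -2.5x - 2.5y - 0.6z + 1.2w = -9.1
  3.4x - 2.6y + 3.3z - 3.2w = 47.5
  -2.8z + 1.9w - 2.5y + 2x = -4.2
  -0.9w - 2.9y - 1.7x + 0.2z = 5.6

x = 4, y = -3, z = 5, w = -3

Row-reduce the augmented matrix:
R1 ← R1 / (-5/2).
R2 ← R2 − 17/5·R1.
R3 ← R3 − 2·R1.
R4 ← R4 + 17/10·R1.
R2 ← R2 / (-6).
R1 ← R1 − 1·R2.
R3 ← R3 + 9/2·R2.
R4 ← R4 + 6/5·R2.
R3 ← R3 / (-5143/1000).
R1 ← R1 − 327/500·R3.
R2 ← R2 + 207/500·R3.
R4 ← R4 − 139/1250·R3.
R4 ← R4 / (-2433/1850).
R1 ← R1 + 17597/77145·R4.
R2 ← R2 + 4903/77145·R4.
R3 ← R3 + 4036/5143·R4.
Reading off the reduced rows gives x = 4, y = -3, z = 5, w = -3.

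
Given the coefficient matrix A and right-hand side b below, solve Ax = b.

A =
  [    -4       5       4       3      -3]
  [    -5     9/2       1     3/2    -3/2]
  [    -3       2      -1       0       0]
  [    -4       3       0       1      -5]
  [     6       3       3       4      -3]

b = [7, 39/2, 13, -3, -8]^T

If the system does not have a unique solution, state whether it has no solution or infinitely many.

no solution

Row-reduce:
R1 ← R1 / (-4).
R2 ← R2 + 5·R1.
R3 ← R3 + 3·R1.
R4 ← R4 + 4·R1.
R5 ← R5 − 6·R1.
R2 ← R2 / (-7/4).
R1 ← R1 + 5/4·R2.
R3 ← R3 + 7/4·R2.
R4 ← R4 + 2·R2.
R5 ← R5 − 21/2·R2.
Swap R3 and R4.
R3 ← R3 / (4/7).
R1 ← R1 − 13/7·R3.
R2 ← R2 − 16/7·R3.
R5 ← R5 + 15·R3.
Swap R4 and R5.
R4 ← R4 / (10).
R1 ← R1 + 1·R4.
R2 ← R2 + 1·R4.
R3 ← R3 − 1·R4.
Row 5 reduces to 0 = -3, a contradiction. The system is inconsistent.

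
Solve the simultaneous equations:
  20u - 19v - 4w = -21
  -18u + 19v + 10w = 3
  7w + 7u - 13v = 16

u = -6, v = -5, w = -1

Row-reduce the augmented matrix:
R1 ← R1 / (20).
R2 ← R2 + 18·R1.
R3 ← R3 − 7·R1.
R2 ← R2 / (19/10).
R1 ← R1 + 19/20·R2.
R3 ← R3 + 127/20·R2.
R3 ← R3 / (566/19).
R1 ← R1 − 3·R3.
R2 ← R2 − 64/19·R3.
Reading off the reduced rows gives u = -6, v = -5, w = -1.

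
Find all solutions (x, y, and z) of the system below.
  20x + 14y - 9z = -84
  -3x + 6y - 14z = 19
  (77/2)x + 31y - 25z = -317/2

Row-reduce:
R1 ← R1 / (20).
R2 ← R2 + 3·R1.
R3 ← R3 − 77/2·R1.
R2 ← R2 / (81/10).
R1 ← R1 − 7/10·R2.
R3 ← R3 − 81/20·R2.
Rank is 2 with 3 unknowns, leaving z free.

infinitely many solutions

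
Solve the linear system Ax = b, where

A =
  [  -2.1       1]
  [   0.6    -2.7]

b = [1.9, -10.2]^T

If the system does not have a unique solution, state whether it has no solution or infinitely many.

x_1 = 1, x_2 = 4

From equation 1: x_2 = 19/10 + 21/10·x_1.
Substitute into equation 2 and solve: x_1 = 1.
Then x_2 = 4.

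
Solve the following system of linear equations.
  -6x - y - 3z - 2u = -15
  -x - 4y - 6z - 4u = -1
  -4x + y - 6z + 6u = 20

infinitely many solutions

Row-reduce:
R1 ← R1 / (-6).
R2 ← R2 + 1·R1.
R3 ← R3 + 4·R1.
R2 ← R2 / (-23/6).
R1 ← R1 − 1/6·R2.
R3 ← R3 − 5/3·R2.
R3 ← R3 / (-147/23).
R1 ← R1 − 6/23·R3.
R2 ← R2 − 33/23·R3.
Rank is 3 with 4 unknowns, leaving u free.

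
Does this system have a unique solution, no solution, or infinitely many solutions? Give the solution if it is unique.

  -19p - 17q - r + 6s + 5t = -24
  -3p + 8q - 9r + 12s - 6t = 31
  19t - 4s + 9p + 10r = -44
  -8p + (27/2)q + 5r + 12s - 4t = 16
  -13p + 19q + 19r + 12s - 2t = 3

no solution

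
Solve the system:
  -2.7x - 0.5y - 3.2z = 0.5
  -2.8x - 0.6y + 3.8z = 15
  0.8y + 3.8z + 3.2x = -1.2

x = -2, y = -3, z = 2

Row-reduce the augmented matrix:
R1 ← R1 / (-27/10).
R2 ← R2 + 14/5·R1.
R3 ← R3 − 16/5·R1.
R2 ← R2 / (-11/135).
R1 ← R1 − 5/27·R2.
R3 ← R3 − 28/135·R2.
R3 ← R3 / (997/55).
R1 ← R1 − 191/11·R3.
R2 ← R2 + 961/11·R3.
Reading off the reduced rows gives x = -2, y = -3, z = 2.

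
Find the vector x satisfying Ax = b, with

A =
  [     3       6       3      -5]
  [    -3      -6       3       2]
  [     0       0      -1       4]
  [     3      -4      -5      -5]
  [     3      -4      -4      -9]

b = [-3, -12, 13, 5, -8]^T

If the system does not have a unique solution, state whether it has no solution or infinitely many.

Row-reduce the augmented matrix:
R1 ← R1 / (3).
R2 ← R2 + 3·R1.
R4 ← R4 − 3·R1.
R5 ← R5 − 3·R1.
Swap R2 and R4.
R2 ← R2 / (-10).
R1 ← R1 − 2·R2.
R5 ← R5 + 10·R2.
R3 ← R3 / (-1).
R1 ← R1 + 3/5·R3.
R2 ← R2 − 4/5·R3.
R4 ← R4 − 6·R3.
R5 ← R5 − 1·R3.
R4 ← R4 / (21).
R1 ← R1 + 61/15·R4.
R2 ← R2 − 16/5·R4.
R3 ← R3 + 4·R4.
R5 reduces to 0 = 0, so the extra equation is consistent.
Reading off the reduced rows gives x_1 = 5, x_2 = 0, x_3 = -1, x_4 = 3.

x_1 = 5, x_2 = 0, x_3 = -1, x_4 = 3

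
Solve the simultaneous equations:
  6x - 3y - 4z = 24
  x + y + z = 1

infinitely many solutions

Row-reduce:
R1 ← R1 / (6).
R2 ← R2 − 1·R1.
R2 ← R2 / (3/2).
R1 ← R1 + 1/2·R2.
Rank is 2 with 3 unknowns, leaving z free.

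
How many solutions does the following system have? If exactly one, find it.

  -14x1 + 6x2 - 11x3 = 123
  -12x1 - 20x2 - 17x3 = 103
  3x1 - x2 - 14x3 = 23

x1 = -6, x2 = 1, x3 = -3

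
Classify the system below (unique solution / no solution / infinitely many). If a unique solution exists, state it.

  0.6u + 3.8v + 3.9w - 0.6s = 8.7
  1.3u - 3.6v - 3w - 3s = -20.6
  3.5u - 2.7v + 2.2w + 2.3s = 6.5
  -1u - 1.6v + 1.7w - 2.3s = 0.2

u = -2, v = 0, w = 3, s = 3

Row-reduce the augmented matrix:
R1 ← R1 / (3/5).
R2 ← R2 − 13/10·R1.
R3 ← R3 − 7/2·R1.
R4 ← R4 + 1·R1.
R2 ← R2 / (-71/6).
R1 ← R1 − 19/3·R2.
R3 ← R3 + 373/15·R2.
R4 ← R4 − 71/15·R2.
R3 ← R3 / (24929/7100).
R1 ← R1 − 132/355·R3.
R2 ← R2 − 687/710·R3.
R4 ← R4 − 181/50·R3.
R4 ← R4 / (-3401067/249290).
R1 ← R1 + 72354/24929·R4.
R2 ← R2 + 60807/24929·R4.
R3 ← R3 − 66544/24929·R4.
Reading off the reduced rows gives u = -2, v = 0, w = 3, s = 3.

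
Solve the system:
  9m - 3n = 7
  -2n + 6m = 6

no solution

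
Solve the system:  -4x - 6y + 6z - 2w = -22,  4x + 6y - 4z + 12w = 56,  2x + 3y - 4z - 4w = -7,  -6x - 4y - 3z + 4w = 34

no solution

Row-reduce:
R1 ← R1 / (-4).
R2 ← R2 − 4·R1.
R3 ← R3 − 2·R1.
R4 ← R4 + 6·R1.
Swap R2 and R4.
R2 ← R2 / (5).
R1 ← R1 − 3/2·R2.
R3 ← R3 / (-1).
R1 ← R1 − 21/10·R3.
R2 ← R2 + 12/5·R3.
R4 ← R4 − 2·R3.
Row 4 reduces to 0 = -2, a contradiction. The system is inconsistent.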